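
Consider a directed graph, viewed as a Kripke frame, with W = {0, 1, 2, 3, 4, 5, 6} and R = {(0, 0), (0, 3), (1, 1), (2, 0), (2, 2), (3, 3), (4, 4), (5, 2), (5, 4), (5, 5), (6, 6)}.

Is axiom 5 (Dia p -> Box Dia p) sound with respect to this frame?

The schema 5 characterises exactly the Euclidean frames.
Euclidean: no — 5 R 2 and 5 R 4, but not 2 R 4.

No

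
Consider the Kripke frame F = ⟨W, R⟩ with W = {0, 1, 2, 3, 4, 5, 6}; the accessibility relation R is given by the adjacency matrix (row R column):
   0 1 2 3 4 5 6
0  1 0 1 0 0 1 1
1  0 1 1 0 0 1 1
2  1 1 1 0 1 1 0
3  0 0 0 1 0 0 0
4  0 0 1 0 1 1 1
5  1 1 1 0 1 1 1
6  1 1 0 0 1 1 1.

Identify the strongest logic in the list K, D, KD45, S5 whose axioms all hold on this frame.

D

Serial (axiom D): yes — every world has a successor (e.g. 0 R 0).
Euclidean (axiom 5): no — 0 R 2 and 0 R 6, but not 2 R 6.
Transitive (axiom 4): no — 0 R 2 and 2 R 1, but not 0 R 1.
Reflexive (axiom T): yes — every world is R-related to itself.
So F validates K, D; KD45 would additionally require R to be Euclidean and transitive. The strongest is D.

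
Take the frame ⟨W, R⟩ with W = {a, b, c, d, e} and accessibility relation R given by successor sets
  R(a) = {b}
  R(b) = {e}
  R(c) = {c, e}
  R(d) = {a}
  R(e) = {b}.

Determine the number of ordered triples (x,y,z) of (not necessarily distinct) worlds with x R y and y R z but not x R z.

Enumerating: (a,b,e), (b,e,b), (c,e,b), (d,a,b), (e,b,e).

5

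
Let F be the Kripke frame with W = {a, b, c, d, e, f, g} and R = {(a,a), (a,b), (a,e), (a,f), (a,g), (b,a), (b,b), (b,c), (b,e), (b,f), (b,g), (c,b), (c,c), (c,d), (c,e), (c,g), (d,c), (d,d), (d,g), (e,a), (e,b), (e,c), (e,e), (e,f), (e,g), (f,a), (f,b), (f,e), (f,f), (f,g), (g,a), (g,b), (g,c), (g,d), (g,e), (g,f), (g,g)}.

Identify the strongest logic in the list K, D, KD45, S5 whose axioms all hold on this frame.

D

Serial (axiom D): yes — every world has a successor (e.g. a R a).
Euclidean (axiom 5): no — b R a and b R c, but not a R c.
Transitive (axiom 4): no — a R b and b R c, but not a R c.
Reflexive (axiom T): yes — every world is R-related to itself.
So F validates K, D; KD45 would additionally require R to be Euclidean and transitive. The strongest is D.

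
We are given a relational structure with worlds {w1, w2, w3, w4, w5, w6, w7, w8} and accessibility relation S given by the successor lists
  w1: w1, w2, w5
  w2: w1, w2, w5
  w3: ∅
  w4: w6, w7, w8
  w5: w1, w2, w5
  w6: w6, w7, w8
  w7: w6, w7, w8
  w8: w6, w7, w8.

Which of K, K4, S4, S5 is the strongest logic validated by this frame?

Transitive (axiom 4): yes — every two-step S-path is closed by a direct edge.
Reflexive (axiom T): no — w3 is not related to itself.
Euclidean (axiom 5): yes — any two successors of a common world are S-related.
So F validates K, K4; S4 would additionally require S to be reflexive. The strongest is K4.

K4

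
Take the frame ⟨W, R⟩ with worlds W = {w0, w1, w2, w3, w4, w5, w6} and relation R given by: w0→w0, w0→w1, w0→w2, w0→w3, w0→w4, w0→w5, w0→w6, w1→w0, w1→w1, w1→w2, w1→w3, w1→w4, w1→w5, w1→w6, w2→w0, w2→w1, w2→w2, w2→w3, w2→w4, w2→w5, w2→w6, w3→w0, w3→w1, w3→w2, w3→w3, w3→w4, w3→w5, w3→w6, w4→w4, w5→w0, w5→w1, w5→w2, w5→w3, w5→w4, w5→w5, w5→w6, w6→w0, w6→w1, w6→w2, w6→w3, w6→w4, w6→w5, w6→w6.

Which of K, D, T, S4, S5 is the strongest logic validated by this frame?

Serial (axiom D): yes — every world has a successor (e.g. w0 R w0).
Reflexive (axiom T): yes — every world is R-related to itself.
Transitive (axiom 4): yes — every two-step R-path is closed by a direct edge.
Euclidean (axiom 5): no — w0 R w4 and w0 R w1, but not w4 R w1.
So F validates K, D, T, S4; S5 would additionally require R to be Euclidean. The strongest is S4.

S4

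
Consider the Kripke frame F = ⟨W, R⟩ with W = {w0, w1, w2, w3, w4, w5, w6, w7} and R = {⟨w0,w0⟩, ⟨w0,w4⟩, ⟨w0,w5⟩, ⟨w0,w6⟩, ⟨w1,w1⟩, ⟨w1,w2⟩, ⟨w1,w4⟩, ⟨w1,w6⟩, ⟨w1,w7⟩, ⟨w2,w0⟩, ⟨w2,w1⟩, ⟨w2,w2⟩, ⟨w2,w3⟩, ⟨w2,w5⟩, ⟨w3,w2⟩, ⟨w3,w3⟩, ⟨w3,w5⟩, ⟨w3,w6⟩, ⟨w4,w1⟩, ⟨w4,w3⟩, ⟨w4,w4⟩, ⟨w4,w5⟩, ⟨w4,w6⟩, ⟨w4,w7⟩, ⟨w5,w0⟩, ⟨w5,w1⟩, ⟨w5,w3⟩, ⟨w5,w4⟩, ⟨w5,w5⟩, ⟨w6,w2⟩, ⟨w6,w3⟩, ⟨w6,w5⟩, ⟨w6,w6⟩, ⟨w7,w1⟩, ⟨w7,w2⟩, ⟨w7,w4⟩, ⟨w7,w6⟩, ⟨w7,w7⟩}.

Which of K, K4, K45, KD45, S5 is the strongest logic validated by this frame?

Transitive (axiom 4): no — w0 R w4 and w4 R w1, but not w0 R w1.
Euclidean (axiom 5): no — w0 R w5 and w0 R w6, but not w5 R w6.
Serial (axiom D): yes — every world has a successor (e.g. w0 R w0).
Reflexive (axiom T): yes — every world is R-related to itself.
So F validates K; K4 would additionally require R to be transitive. The strongest is K.

K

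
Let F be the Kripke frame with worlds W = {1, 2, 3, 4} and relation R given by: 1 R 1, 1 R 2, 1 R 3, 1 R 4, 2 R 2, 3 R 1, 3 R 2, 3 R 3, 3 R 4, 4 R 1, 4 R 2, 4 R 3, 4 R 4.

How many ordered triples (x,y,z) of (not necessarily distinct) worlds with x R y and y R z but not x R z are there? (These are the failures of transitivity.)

R is transitive; there are no such tuples.

0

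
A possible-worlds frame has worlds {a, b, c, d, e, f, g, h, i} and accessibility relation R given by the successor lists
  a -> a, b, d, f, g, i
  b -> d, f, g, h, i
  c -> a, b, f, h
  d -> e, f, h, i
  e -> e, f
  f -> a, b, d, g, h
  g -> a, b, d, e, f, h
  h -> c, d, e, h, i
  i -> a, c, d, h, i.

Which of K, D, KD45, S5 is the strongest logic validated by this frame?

Serial (axiom D): yes — every world has a successor (e.g. a R a).
Euclidean (axiom 5): no — a R d and a R b, but not d R b.
Transitive (axiom 4): no — a R b and b R h, but not a R h.
Reflexive (axiom T): no — b is not related to itself.
So F validates K, D; KD45 would additionally require R to be Euclidean and transitive. The strongest is D.

D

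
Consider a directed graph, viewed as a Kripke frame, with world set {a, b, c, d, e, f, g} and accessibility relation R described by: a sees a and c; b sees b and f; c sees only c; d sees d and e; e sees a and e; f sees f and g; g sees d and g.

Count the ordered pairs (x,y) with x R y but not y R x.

Enumerating: (a,c), (b,f), (d,e), (e,a), (f,g), (g,d).

6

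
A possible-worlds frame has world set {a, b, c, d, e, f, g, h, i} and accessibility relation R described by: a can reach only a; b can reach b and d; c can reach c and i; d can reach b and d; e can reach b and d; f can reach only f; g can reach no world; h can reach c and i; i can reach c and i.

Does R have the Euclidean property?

Euclidean: yes — any two successors of a common world are R-related.

Yes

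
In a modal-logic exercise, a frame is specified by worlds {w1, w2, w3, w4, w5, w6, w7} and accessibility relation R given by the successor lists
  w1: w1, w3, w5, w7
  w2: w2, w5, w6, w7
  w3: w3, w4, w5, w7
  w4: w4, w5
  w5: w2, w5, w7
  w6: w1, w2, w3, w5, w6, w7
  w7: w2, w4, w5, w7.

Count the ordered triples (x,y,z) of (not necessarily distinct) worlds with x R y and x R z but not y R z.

30

Enumerating: (w1,w3,w1), (w1,w5,w1), (w1,w5,w3), (w1,w7,w1), (w1,w7,w3), (w2,w5,w6), (w2,w7,w6), (w3,w4,w3), (w3,w4,w7), (w3,w5,w3), (w3,w5,w4), (w3,w7,w3), … and 18 more.
Total: 30.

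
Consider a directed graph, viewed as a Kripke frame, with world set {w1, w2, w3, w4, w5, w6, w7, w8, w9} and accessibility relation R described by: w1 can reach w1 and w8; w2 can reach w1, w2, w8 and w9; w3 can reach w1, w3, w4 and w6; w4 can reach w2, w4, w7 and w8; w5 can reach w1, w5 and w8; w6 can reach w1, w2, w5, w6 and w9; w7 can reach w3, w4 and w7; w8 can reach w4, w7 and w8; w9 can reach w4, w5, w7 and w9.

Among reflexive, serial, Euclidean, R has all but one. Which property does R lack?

Reflexive: yes — every world is R-related to itself.
Serial: yes — every world has a successor (e.g. w1 R w1).
Euclidean: no — w2 R w1 and w2 R w9, but not w1 R w9.
Only Euclidean fails.

Euclidean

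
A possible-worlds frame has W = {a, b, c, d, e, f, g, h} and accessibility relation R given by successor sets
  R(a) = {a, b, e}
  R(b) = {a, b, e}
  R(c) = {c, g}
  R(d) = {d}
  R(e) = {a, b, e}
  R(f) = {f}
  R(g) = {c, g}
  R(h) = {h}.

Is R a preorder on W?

Yes

Reflexive: yes — every world is R-related to itself.
Transitive: yes — every two-step R-path is closed by a direct edge.
So R is a preorder.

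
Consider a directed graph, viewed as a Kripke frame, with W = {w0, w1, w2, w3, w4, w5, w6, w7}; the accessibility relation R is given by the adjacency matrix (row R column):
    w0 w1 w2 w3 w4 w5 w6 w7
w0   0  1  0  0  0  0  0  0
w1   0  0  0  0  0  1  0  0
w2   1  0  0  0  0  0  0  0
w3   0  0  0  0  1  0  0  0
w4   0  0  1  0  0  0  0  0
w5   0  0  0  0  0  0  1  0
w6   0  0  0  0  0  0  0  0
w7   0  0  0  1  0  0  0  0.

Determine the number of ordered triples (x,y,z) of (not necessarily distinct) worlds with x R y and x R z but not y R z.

7

Enumerating: (w0,w1,w1), (w1,w5,w5), (w2,w0,w0), (w3,w4,w4), (w4,w2,w2), (w5,w6,w6), (w7,w3,w3).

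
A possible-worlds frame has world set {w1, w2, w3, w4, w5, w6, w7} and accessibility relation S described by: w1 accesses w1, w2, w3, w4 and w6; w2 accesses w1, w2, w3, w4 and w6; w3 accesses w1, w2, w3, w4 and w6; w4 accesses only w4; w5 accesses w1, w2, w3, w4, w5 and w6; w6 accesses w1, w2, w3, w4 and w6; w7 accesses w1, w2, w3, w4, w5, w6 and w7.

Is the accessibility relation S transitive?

Transitive: yes — every two-step S-path is closed by a direct edge.

Yes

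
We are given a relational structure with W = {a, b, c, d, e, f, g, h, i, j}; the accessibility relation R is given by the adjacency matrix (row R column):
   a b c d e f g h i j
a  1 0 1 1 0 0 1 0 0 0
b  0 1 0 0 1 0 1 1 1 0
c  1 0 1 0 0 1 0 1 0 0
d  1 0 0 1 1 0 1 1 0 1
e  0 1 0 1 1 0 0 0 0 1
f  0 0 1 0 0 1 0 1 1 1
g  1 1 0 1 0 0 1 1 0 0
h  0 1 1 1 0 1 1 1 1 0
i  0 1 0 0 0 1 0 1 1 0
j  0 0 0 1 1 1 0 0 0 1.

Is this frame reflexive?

Reflexive: yes — every world is R-related to itself.

Yes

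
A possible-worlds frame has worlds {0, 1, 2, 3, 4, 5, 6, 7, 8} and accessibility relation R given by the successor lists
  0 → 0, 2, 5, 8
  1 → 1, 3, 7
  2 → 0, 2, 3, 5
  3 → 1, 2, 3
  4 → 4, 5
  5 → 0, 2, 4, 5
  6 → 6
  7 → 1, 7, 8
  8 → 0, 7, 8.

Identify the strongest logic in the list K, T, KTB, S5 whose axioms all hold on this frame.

Reflexive (axiom T): yes — every world is R-related to itself.
Symmetric (axiom B): yes — every pair in R has its reverse in R.
Euclidean (axiom 5): no — 0 R 2 and 0 R 8, but not 2 R 8.
So F validates K, T, KTB; S5 would additionally require R to be Euclidean. The strongest is KTB.

KTB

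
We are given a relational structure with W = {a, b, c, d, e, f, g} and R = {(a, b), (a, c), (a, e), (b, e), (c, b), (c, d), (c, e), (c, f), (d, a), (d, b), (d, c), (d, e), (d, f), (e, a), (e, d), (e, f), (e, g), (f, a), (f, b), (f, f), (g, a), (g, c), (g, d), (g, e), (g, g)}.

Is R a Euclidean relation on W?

No

Euclidean: no — a R b and a R c, but not b R c.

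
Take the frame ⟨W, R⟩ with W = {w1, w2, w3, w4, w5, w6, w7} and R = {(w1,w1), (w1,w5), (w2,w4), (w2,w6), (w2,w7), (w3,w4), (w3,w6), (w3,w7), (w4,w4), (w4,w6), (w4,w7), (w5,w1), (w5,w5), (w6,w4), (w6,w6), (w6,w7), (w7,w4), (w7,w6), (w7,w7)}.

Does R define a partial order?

Reflexive: no — w2 is not related to itself.
Transitive: yes — every two-step R-path is closed by a direct edge.
Antisymmetric: no — w1 R w5 and w5 R w1 with w1 ≠ w5.
So R is not a partial order.

No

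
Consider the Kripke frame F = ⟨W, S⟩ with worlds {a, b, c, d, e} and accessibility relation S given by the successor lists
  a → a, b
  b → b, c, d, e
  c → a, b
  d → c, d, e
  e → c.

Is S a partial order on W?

Reflexive: no — c is not related to itself.
Transitive: no — a S b and b S c, but not a S c.
Antisymmetric: no — b S c and c S b with b ≠ c.
So S is not a partial order.

No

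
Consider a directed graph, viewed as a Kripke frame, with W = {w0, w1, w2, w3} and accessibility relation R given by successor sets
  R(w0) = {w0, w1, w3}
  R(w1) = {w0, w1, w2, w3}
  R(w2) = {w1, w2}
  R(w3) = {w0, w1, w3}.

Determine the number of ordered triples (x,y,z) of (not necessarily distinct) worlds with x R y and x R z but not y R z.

Enumerating: (w1,w0,w2), (w1,w2,w0), (w1,w2,w3), (w1,w3,w2).

4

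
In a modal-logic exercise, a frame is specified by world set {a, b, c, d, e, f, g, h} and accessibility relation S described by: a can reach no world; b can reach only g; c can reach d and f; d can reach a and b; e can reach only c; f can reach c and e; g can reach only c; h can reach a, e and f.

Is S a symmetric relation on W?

No

Symmetric: no — b S g but not g S b.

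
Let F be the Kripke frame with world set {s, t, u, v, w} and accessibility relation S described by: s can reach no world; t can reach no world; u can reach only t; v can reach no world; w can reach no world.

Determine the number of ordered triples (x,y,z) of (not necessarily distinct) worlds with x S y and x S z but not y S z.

Enumerating: (u,t,t).

1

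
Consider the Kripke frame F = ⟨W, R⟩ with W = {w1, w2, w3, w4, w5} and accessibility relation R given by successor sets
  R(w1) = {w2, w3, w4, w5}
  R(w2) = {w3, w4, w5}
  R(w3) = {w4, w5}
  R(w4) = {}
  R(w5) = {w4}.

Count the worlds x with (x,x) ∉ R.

Enumerating: w1, w2, w3, w4, w5.

5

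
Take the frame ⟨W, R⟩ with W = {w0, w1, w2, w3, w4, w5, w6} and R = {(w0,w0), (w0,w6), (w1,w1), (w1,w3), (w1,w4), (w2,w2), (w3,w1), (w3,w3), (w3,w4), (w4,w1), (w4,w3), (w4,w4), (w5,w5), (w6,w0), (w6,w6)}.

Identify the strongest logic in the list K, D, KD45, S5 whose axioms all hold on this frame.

Serial (axiom D): yes — every world has a successor (e.g. w0 R w0).
Euclidean (axiom 5): yes — any two successors of a common world are R-related.
Transitive (axiom 4): yes — every two-step R-path is closed by a direct edge.
Reflexive (axiom T): yes — every world is R-related to itself.
So F validates K, D, KD45, S5. The strongest is S5.

S5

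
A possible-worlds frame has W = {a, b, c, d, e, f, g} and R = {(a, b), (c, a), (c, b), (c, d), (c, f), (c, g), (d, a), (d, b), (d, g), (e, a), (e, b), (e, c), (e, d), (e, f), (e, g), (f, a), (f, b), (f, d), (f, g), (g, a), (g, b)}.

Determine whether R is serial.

No

Serial: no — b has no R-successor.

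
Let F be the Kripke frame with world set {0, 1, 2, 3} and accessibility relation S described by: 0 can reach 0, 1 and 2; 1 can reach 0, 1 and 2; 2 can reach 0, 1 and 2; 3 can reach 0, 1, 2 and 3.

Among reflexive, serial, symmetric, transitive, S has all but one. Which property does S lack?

Reflexive: yes — every world is S-related to itself.
Serial: yes — every world has a successor (e.g. 0 S 0).
Symmetric: no — 3 S 0 but not 0 S 3.
Transitive: yes — every two-step S-path is closed by a direct edge.
Only symmetric fails.

symmetric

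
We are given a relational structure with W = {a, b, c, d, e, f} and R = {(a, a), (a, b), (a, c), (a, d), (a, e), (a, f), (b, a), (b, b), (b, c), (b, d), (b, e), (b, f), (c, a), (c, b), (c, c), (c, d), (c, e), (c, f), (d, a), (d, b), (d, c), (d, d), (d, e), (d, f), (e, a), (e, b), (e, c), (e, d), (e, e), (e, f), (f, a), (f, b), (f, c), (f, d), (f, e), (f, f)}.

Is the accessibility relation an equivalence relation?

Reflexive: yes — every world is R-related to itself.
Symmetric: yes — every pair in R has its reverse in R.
Transitive: yes — every two-step R-path is closed by a direct edge.
So R is an equivalence relation.

Yes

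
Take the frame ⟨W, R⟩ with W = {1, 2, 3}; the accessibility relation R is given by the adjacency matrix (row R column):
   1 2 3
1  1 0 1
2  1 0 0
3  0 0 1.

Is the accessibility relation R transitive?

No

Transitive: no — 2 R 1 and 1 R 3, but not 2 R 3.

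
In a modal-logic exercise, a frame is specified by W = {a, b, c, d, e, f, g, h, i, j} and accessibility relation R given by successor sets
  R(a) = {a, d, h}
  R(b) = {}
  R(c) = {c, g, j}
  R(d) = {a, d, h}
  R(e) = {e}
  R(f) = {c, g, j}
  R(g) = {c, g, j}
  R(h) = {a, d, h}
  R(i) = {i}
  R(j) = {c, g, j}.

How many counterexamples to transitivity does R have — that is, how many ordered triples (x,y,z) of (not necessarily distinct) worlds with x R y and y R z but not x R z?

R is transitive; there are no such tuples.

0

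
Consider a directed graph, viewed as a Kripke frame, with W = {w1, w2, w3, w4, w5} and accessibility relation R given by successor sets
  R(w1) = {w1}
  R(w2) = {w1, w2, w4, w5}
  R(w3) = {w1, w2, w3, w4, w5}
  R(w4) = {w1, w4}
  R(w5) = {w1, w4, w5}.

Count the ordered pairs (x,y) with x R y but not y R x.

10

Enumerating: (w2,w1), (w2,w4), (w2,w5), (w3,w1), (w3,w2), (w3,w4), (w3,w5), (w4,w1), (w5,w1), (w5,w4).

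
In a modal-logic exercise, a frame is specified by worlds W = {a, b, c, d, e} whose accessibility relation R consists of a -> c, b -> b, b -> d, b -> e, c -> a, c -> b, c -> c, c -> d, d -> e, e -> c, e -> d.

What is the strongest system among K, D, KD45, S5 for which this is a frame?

Serial (axiom D): yes — every world has a successor (e.g. a R c).
Euclidean (axiom 5): no — c R a and c R b, but not a R b.
Transitive (axiom 4): no — a R c and c R b, but not a R b.
Reflexive (axiom T): no — a is not related to itself.
So F validates K, D; KD45 would additionally require R to be Euclidean and transitive. The strongest is D.

D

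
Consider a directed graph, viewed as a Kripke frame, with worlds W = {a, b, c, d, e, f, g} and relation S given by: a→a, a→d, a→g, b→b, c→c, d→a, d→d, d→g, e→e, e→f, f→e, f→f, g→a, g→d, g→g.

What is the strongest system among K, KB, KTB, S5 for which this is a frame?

S5

Symmetric (axiom B): yes — every pair in S has its reverse in S.
Reflexive (axiom T): yes — every world is S-related to itself.
Euclidean (axiom 5): yes — any two successors of a common world are S-related.
So F validates K, KB, KTB, S5. The strongest is S5.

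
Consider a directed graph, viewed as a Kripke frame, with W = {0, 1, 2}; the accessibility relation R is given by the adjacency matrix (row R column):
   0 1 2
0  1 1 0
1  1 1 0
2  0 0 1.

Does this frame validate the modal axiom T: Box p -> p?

Yes

The schema T characterises exactly the reflexive frames.
Reflexive: yes — every world is R-related to itself.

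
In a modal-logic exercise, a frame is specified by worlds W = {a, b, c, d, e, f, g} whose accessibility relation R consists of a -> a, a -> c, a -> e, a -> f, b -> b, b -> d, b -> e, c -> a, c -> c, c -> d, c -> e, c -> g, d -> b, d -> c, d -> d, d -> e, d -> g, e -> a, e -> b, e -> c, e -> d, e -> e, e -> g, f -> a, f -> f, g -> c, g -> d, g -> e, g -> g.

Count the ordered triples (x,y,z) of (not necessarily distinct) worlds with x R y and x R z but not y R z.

22

Enumerating: (a,c,f), (a,e,f), (a,f,c), (a,f,e), (c,a,d), (c,a,g), (c,d,a), (c,g,a), (d,b,c), (d,b,g), (d,c,b), (d,g,b), … and 10 more.
Total: 22.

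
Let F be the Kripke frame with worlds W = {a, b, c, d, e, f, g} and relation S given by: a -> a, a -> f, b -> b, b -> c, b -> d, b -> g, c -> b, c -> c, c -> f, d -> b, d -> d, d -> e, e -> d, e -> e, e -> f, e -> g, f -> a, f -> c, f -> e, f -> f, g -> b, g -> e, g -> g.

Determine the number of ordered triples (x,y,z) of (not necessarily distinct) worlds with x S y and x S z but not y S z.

24

Enumerating: (b,c,d), (b,c,g), (b,d,c), (b,d,g), (b,g,c), (b,g,d), (c,b,f), (c,f,b), (d,b,e), (d,e,b), (e,d,f), (e,d,g), … and 12 more.
Total: 24.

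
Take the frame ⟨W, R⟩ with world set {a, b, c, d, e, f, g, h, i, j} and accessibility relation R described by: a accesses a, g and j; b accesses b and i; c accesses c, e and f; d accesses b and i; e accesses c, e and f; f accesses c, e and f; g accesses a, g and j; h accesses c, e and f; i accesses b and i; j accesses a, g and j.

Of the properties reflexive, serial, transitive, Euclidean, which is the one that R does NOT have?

reflexive

Reflexive: no — d is not related to itself.
Serial: yes — every world has a successor (e.g. a R a).
Transitive: yes — every two-step R-path is closed by a direct edge.
Euclidean: yes — any two successors of a common world are R-related.
Only reflexive fails.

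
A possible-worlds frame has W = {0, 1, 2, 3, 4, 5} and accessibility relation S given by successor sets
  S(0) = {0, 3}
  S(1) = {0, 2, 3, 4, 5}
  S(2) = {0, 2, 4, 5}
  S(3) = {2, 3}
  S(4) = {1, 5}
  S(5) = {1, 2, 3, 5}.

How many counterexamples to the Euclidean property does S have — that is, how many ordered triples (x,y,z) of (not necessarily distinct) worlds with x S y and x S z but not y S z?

29

Enumerating: (0,3,0), (1,0,2), (1,0,4), (1,0,5), (1,2,3), (1,3,0), (1,3,4), (1,3,5), (1,4,0), (1,4,2), (1,4,3), (1,4,4), … and 17 more.
Total: 29.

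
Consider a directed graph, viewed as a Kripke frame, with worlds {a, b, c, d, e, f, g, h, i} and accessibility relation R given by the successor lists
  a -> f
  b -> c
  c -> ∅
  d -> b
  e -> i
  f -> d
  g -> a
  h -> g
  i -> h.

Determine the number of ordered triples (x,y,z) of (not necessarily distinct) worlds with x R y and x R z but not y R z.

8

Enumerating: (a,f,f), (b,c,c), (d,b,b), (e,i,i), (f,d,d), (g,a,a), (h,g,g), (i,h,h).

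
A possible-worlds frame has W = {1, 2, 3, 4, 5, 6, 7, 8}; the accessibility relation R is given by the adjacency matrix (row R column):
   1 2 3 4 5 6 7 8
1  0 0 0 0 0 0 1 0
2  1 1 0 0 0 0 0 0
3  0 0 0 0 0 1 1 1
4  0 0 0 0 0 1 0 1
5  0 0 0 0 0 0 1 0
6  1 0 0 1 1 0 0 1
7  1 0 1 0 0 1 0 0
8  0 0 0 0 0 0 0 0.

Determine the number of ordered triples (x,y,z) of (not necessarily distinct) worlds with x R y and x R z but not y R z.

36

Enumerating: (1,7,7), (2,1,1), (2,1,2), (3,6,6), (3,6,7), (3,7,7), (3,7,8), (3,8,6), (3,8,7), (3,8,8), (4,6,6), (4,8,6), … and 24 more.
Total: 36.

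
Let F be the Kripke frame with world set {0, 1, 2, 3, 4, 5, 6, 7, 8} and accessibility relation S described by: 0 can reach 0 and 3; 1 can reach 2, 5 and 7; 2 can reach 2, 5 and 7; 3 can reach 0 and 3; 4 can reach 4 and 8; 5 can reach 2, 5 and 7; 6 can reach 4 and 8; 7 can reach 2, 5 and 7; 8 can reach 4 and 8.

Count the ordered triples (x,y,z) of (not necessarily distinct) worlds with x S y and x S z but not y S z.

0

S is Euclidean; there are no such tuples.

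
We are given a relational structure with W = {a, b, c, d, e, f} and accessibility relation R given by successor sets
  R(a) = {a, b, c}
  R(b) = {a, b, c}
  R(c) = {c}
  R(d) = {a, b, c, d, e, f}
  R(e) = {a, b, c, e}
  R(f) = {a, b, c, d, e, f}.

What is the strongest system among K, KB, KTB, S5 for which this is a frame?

K

Symmetric (axiom B): no — a R c but not c R a.
Reflexive (axiom T): yes — every world is R-related to itself.
Euclidean (axiom 5): no — a R c and a R b, but not c R b.
So F validates K; KB would additionally require R to be symmetric. The strongest is K.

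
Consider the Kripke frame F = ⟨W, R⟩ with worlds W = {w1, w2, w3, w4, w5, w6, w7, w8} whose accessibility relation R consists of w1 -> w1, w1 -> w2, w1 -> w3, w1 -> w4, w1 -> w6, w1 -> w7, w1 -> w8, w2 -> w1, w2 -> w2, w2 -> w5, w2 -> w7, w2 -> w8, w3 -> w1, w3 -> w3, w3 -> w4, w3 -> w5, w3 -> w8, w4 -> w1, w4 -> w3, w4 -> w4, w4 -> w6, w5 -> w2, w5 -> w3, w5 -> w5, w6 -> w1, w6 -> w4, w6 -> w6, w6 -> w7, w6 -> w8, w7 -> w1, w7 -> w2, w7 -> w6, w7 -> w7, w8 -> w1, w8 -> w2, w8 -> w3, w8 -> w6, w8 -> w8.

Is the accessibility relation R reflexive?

Reflexive: yes — every world is R-related to itself.

Yes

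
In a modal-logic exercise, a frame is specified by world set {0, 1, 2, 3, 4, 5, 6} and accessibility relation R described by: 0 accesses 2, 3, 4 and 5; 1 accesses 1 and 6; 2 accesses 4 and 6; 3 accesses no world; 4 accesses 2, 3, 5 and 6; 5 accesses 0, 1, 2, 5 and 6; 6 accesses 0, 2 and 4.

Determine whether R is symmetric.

No

Symmetric: no — 0 R 2 but not 2 R 0.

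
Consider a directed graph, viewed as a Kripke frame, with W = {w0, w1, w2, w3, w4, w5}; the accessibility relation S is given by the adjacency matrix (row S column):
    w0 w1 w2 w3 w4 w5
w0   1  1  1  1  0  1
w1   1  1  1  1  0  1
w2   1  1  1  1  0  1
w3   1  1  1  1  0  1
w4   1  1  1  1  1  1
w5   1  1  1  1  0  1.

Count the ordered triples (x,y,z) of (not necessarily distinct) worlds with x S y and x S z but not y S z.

Enumerating: (w4,w0,w4), (w4,w1,w4), (w4,w2,w4), (w4,w3,w4), (w4,w5,w4).

5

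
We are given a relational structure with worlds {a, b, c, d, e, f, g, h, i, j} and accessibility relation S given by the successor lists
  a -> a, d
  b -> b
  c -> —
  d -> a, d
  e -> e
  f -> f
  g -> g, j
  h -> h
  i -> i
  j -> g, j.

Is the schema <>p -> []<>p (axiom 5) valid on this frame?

The schema 5 characterises exactly the Euclidean frames.
Euclidean: yes — any two successors of a common world are S-related.

Yes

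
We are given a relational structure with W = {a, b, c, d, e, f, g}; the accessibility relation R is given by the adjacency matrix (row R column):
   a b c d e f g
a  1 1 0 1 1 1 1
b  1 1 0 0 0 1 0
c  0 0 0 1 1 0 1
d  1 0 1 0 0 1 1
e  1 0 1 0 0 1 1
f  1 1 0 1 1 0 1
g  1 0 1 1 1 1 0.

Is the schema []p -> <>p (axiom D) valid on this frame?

By correspondence theory, D is valid on a frame iff R is serial.
Serial: yes — every world has a successor (e.g. a R a).

Yes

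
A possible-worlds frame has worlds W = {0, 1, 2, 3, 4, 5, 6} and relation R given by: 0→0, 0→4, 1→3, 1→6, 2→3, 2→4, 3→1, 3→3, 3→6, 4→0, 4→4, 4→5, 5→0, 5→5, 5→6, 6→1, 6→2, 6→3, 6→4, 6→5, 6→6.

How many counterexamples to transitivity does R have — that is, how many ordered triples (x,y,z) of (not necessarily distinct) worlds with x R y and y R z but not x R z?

Enumerating: (0,4,5), (1,3,1), (1,6,1), (1,6,2), (1,6,4), (1,6,5), (2,3,1), (2,3,6), (2,4,0), (2,4,5), (3,6,2), (3,6,4), … and 9 more.
Total: 21.

21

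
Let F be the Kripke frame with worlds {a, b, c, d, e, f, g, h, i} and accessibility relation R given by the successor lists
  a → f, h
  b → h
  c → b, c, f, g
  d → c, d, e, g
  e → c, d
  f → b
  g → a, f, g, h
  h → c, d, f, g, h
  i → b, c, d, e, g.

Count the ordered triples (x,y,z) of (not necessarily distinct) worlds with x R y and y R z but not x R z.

34

Enumerating: (a,f,b), (a,h,c), (a,h,d), (a,h,g), (b,h,c), (b,h,d), (b,h,f), (b,h,g), (c,b,h), (c,g,a), (c,g,h), (d,c,b), … and 22 more.
Total: 34.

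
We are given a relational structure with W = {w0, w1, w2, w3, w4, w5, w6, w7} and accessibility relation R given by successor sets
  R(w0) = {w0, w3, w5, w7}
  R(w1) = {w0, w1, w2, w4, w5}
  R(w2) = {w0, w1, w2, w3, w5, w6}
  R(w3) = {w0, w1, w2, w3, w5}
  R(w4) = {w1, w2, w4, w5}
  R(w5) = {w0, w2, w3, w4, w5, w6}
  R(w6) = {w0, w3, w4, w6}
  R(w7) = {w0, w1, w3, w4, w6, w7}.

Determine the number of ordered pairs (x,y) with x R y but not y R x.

14

Enumerating: (w1,w0), (w1,w5), (w2,w0), (w2,w6), (w3,w1), (w4,w2), (w5,w6), (w6,w0), (w6,w3), (w6,w4), (w7,w1), (w7,w3), (w7,w4), (w7,w6).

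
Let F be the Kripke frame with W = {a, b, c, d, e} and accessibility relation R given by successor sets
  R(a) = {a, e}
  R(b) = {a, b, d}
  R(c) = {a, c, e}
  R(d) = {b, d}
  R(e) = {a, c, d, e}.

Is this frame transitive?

Transitive: no — a R e and e R c, but not a R c.

No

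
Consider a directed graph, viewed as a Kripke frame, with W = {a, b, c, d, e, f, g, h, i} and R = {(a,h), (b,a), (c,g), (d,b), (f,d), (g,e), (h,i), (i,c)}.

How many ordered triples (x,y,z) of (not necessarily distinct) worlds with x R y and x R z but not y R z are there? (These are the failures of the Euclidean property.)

Enumerating: (a,h,h), (b,a,a), (c,g,g), (d,b,b), (f,d,d), (g,e,e), (h,i,i), (i,c,c).

8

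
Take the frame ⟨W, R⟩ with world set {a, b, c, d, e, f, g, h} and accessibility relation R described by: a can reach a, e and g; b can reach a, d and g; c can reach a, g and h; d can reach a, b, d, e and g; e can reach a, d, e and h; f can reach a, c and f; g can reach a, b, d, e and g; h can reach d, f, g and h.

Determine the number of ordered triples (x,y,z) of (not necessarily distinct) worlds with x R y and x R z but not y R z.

Enumerating: (a,e,g), (b,a,d), (c,a,h), (c,g,h), (c,h,a), (d,a,b), (d,a,d), (d,b,b), (d,b,e), (d,e,b), (d,e,g), (e,a,d), … and 21 more.
Total: 33.

33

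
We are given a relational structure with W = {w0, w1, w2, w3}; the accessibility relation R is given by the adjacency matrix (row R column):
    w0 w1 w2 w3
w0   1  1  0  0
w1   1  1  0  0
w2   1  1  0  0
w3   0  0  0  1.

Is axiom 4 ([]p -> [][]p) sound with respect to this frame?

Yes

The schema 4 characterises exactly the transitive frames.
Transitive: yes — every two-step R-path is closed by a direct edge.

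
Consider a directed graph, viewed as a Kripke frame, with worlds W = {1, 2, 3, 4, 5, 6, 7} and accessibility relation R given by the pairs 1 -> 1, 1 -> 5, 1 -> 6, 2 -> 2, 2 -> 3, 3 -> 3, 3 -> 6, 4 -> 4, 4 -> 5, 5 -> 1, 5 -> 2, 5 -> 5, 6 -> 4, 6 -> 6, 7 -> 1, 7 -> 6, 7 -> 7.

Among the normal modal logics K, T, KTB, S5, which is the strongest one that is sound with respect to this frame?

T

Reflexive (axiom T): yes — every world is R-related to itself.
Symmetric (axiom B): no — 1 R 6 but not 6 R 1.
Euclidean (axiom 5): no — 1 R 5 and 1 R 6, but not 5 R 6.
So F validates K, T; KTB would additionally require R to be symmetric. The strongest is T.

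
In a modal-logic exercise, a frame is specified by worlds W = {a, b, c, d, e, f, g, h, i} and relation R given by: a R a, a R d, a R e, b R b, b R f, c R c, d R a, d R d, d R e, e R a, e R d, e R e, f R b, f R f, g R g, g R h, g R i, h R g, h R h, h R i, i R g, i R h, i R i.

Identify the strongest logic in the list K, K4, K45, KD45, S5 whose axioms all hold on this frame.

S5

Transitive (axiom 4): yes — every two-step R-path is closed by a direct edge.
Euclidean (axiom 5): yes — any two successors of a common world are R-related.
Serial (axiom D): yes — every world has a successor (e.g. a R a).
Reflexive (axiom T): yes — every world is R-related to itself.
So F validates K, K4, K45, KD45, S5. The strongest is S5.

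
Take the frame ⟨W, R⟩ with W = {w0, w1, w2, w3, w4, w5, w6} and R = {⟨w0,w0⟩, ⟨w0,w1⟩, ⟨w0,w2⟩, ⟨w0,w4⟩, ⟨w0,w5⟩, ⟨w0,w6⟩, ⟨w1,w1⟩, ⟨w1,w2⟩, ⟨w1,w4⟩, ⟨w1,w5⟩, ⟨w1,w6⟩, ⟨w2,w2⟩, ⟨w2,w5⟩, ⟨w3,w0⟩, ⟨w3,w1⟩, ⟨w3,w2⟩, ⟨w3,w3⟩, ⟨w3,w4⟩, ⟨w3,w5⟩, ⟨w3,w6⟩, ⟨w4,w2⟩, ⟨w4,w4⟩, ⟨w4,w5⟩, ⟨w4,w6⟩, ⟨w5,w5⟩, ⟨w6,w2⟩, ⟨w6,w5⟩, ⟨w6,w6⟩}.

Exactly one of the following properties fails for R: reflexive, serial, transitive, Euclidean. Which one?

Reflexive: yes — every world is R-related to itself.
Serial: yes — every world has a successor (e.g. w0 R w0).
Transitive: yes — every two-step R-path is closed by a direct edge.
Euclidean: no — w0 R w2 and w0 R w1, but not w2 R w1.
Only Euclidean fails.

Euclidean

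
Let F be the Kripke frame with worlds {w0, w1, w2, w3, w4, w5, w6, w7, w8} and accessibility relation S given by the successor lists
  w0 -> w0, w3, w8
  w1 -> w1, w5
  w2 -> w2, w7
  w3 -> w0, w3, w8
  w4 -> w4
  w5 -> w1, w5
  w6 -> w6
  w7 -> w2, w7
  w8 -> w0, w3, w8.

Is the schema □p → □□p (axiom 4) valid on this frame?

Yes

The schema 4 characterises exactly the transitive frames.
Transitive: yes — every two-step S-path is closed by a direct edge.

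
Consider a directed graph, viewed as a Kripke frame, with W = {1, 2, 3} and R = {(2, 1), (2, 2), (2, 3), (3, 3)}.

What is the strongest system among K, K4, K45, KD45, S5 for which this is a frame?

Transitive (axiom 4): yes — every two-step R-path is closed by a direct edge.
Euclidean (axiom 5): no — 2 R 1 and 2 R 3, but not 1 R 3.
Serial (axiom D): no — 1 has no R-successor.
Reflexive (axiom T): no — 1 is not related to itself.
So F validates K, K4; K45 would additionally require R to be Euclidean. The strongest is K4.

K4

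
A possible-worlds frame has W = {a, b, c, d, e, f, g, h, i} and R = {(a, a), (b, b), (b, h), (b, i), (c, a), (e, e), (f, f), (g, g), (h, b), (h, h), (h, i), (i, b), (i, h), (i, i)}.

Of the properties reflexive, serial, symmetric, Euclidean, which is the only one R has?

Reflexive: no — c is not related to itself.
Serial: no — d has no R-successor.
Symmetric: no — c R a but not a R c.
Euclidean: yes — any two successors of a common world are R-related.
Only Euclidean holds.

Euclidean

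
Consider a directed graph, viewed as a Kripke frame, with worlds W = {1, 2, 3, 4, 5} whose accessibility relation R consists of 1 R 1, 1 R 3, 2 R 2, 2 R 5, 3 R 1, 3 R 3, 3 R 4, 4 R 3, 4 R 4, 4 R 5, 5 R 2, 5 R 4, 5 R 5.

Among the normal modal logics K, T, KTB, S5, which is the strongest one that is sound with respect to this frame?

Reflexive (axiom T): yes — every world is R-related to itself.
Symmetric (axiom B): yes — every pair in R has its reverse in R.
Euclidean (axiom 5): no — 3 R 1 and 3 R 4, but not 1 R 4.
So F validates K, T, KTB; S5 would additionally require R to be Euclidean. The strongest is KTB.

KTB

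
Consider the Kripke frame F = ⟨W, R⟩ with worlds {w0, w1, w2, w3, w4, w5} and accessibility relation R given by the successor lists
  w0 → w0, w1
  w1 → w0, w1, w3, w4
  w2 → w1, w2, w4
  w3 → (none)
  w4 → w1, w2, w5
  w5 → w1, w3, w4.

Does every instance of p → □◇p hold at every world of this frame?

No

By correspondence theory, B is valid on a frame iff R is symmetric.
Symmetric: no — w1 R w3 but not w3 R w1.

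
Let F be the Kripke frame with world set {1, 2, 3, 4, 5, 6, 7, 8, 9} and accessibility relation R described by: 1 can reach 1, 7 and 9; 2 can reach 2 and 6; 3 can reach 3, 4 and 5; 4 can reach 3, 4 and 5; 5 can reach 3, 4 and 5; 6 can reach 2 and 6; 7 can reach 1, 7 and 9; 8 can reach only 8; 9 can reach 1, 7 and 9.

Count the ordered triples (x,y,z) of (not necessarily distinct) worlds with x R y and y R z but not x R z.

R is transitive; there are no such tuples.

0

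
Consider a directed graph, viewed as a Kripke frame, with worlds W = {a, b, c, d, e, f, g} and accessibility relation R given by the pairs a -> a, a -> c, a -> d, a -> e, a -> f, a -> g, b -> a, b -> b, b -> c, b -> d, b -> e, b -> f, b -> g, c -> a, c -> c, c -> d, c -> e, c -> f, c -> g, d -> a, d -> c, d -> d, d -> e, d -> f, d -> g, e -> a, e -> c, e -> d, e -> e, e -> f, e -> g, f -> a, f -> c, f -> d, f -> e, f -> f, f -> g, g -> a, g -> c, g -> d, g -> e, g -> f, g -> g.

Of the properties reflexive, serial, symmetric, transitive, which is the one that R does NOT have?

symmetric

Reflexive: yes — every world is R-related to itself.
Serial: yes — every world has a successor (e.g. a R a).
Symmetric: no — b R a but not a R b.
Transitive: yes — every two-step R-path is closed by a direct edge.
Only symmetric fails.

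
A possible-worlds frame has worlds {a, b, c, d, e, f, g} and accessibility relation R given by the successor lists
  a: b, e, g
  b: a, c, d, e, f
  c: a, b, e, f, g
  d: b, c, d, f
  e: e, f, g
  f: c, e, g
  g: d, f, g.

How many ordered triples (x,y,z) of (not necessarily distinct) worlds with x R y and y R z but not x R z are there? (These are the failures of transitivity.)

Enumerating: (a,b,a), (a,b,c), (a,b,d), (a,b,f), (a,e,f), (a,g,d), (a,g,f), (b,a,b), (b,a,g), (b,c,b), (b,c,g), (b,d,b), … and 25 more.
Total: 37.

37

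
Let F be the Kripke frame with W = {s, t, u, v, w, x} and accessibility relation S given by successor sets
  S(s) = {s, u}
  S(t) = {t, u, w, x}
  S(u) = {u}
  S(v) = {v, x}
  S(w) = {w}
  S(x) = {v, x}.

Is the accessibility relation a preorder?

Reflexive: yes — every world is S-related to itself.
Transitive: no — t S x and x S v, but not t S v.
So S is not a preorder.

No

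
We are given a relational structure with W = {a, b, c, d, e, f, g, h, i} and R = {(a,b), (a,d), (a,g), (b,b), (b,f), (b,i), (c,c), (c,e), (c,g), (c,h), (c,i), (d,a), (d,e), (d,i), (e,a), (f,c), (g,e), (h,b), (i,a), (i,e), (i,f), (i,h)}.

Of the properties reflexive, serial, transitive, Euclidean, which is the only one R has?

Reflexive: no — a is not related to itself.
Serial: yes — every world has a successor (e.g. a R b).
Transitive: no — a R b and b R f, but not a R f.
Euclidean: no — a R b and a R d, but not b R d.
Only serial holds.

serial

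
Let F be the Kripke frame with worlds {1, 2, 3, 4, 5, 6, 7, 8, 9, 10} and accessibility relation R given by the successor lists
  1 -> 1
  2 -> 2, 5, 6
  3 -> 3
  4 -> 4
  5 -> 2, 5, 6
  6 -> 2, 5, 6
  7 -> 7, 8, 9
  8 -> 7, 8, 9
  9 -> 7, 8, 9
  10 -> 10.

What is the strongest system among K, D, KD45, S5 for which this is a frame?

Serial (axiom D): yes — every world has a successor (e.g. 1 R 1).
Euclidean (axiom 5): yes — any two successors of a common world are R-related.
Transitive (axiom 4): yes — every two-step R-path is closed by a direct edge.
Reflexive (axiom T): yes — every world is R-related to itself.
So F validates K, D, KD45, S5. The strongest is S5.

S5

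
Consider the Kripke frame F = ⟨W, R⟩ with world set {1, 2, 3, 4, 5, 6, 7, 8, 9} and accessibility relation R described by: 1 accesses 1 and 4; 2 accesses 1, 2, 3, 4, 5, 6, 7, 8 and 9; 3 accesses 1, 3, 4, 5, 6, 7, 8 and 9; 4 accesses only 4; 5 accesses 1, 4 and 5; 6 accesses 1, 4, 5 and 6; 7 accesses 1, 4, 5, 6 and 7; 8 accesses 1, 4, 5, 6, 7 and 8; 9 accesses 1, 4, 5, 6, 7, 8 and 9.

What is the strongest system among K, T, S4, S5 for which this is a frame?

Reflexive (axiom T): yes — every world is R-related to itself.
Transitive (axiom 4): yes — every two-step R-path is closed by a direct edge.
Euclidean (axiom 5): no — 2 R 1 and 2 R 3, but not 1 R 3.
So F validates K, T, S4; S5 would additionally require R to be Euclidean. The strongest is S4.

S4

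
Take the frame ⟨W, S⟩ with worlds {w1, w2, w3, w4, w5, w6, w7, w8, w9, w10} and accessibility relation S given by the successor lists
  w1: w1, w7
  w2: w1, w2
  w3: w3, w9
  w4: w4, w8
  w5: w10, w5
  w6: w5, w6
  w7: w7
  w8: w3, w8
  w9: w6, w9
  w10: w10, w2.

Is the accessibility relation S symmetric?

No

Symmetric: no — w1 S w7 but not w7 S w1.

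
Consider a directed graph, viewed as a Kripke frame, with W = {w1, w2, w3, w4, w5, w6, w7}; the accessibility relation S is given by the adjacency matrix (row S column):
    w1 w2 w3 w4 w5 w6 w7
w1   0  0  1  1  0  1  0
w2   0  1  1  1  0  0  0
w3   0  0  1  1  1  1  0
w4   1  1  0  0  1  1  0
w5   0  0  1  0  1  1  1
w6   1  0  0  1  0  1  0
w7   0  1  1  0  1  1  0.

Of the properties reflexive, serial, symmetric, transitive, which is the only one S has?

Reflexive: no — w1 is not related to itself.
Serial: yes — every world has a successor (e.g. w1 S w3).
Symmetric: no — w1 S w3 but not w3 S w1.
Transitive: no — w1 S w3 and w3 S w5, but not w1 S w5.
Only serial holds.

serial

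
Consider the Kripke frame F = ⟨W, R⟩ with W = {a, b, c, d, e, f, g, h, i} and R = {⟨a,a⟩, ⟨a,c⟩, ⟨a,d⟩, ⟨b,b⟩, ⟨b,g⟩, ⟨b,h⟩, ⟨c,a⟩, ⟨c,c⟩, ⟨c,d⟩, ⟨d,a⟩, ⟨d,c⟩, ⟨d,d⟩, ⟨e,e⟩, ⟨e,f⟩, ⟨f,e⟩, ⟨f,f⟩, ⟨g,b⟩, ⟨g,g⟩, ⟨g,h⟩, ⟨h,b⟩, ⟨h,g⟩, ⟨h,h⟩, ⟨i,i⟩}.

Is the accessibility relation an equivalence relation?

Yes

Reflexive: yes — every world is R-related to itself.
Symmetric: yes — every pair in R has its reverse in R.
Transitive: yes — every two-step R-path is closed by a direct edge.
So R is an equivalence relation.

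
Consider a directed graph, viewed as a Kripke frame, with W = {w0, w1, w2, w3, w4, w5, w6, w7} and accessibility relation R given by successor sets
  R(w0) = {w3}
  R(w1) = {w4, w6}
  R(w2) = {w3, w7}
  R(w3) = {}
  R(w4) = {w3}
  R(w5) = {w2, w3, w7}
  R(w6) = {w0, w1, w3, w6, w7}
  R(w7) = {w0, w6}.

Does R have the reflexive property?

No

Reflexive: no — w0 is not related to itself.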